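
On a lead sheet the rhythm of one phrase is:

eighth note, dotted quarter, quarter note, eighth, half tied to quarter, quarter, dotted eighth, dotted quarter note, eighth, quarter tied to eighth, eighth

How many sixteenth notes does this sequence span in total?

49

In sixteenth notes: eighth note = 2; dotted quarter = 6; quarter note = 4; eighth = 2; half tied to quarter (half + quarter) = 12; quarter = 4; dotted eighth = 3; dotted quarter note = 6; eighth = 2; quarter tied to eighth (quarter + eighth) = 6; eighth = 2.
Total: 2 + 6 + 4 + 2 + 12 + 4 + 3 + 6 + 2 + 6 + 2 = 49 sixteenth notes.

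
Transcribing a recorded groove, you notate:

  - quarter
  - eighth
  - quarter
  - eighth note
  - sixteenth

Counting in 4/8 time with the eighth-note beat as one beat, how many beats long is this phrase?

One eighth-note beat = 2 sixteenth notes.
Convert each value to sixteenth notes: quarter = 4; eighth = 2; quarter = 4; eighth note = 2; sixteenth = 1.
Total: 4 + 2 + 4 + 2 + 1 = 13.
13 ÷ 2 = 6.5 beats.

6.5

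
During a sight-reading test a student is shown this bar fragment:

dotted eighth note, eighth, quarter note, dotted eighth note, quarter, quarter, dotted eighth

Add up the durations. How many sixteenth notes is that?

23

Convert each value to sixteenth notes: dotted eighth note = 3; eighth = 2; quarter note = 4; dotted eighth note = 3; quarter = 4; quarter = 4; dotted eighth = 3.
Altogether 3 + 2 + 4 + 3 + 4 + 4 + 3 = 23 sixteenth notes.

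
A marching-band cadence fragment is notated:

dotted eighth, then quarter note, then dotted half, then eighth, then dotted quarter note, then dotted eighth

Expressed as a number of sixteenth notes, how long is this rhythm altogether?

30

Convert each value to sixteenth notes: dotted eighth = 3; quarter note = 4; dotted half = 12; eighth = 2; dotted quarter note = 6; dotted eighth = 3.
Altogether 3 + 4 + 12 + 2 + 6 + 3 = 30 sixteenth notes.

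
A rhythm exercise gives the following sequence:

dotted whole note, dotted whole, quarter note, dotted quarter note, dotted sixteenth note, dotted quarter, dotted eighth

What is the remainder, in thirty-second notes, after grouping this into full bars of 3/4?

17

One bar of 3/4 = 24 thirty-second notes.
Each duration in thirty-second notes: dotted whole note = 48; dotted whole = 48; quarter note = 8; dotted quarter note = 12; dotted sixteenth note = 3; dotted quarter = 12; dotted eighth = 6.
Sum: 48 + 48 + 8 + 12 + 3 + 12 + 6 = 137.
137 ÷ 24 = 5 complete bars with 17 thirty-second notes remaining.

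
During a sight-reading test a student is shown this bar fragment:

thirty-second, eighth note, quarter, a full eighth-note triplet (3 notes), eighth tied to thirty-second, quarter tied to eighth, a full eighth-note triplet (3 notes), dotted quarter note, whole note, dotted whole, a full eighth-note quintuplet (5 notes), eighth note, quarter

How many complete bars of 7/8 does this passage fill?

5

One bar of 7/8 = 28 thirty-second notes.
Convert each value to thirty-second notes: thirty-second = 1; eighth note = 4; quarter = 8; a full eighth-note triplet (3 notes) (three triplet eighths span one quarter) = 8; eighth tied to thirty-second (eighth + thirty-second) = 5; quarter tied to eighth (quarter + eighth) = 12; a full eighth-note triplet (3 notes) (three triplet eighths span one quarter) = 8; dotted quarter note = 12; whole note = 32; dotted whole = 48; a full eighth-note quintuplet (5 notes) (five quintuplet eighths span one half) = 16; eighth note = 4; quarter = 8.
Sum: 1 + 4 + 8 + 8 + 5 + 12 + 8 + 12 + 32 + 48 + 16 + 4 + 8 = 166.
166 ÷ 28 = 5 complete bars with 26 left over.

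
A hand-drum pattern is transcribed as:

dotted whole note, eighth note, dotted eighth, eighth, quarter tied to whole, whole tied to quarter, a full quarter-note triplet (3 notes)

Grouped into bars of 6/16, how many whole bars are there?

One bar of 6/16 = 6 sixteenth notes.
Express everything in sixteenth notes: dotted whole note = 24; eighth note = 2; dotted eighth = 3; eighth = 2; quarter tied to whole (quarter + whole) = 20; whole tied to quarter (whole + quarter) = 20; a full quarter-note triplet (3 notes) (three triplet quarters span one half) = 8.
Adding: 24 + 2 + 3 + 2 + 20 + 20 + 8 = 79.
79 ÷ 6 = 13 complete bars with 1 left over.

13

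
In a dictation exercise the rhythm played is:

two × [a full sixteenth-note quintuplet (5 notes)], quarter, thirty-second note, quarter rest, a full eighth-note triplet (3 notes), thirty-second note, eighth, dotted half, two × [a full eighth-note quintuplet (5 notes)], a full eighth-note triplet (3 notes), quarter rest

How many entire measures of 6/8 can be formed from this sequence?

One bar of 6/8 = 24 thirty-second notes.
Express everything in thirty-second notes: a full sixteenth-note quintuplet (5 notes) (five quintuplet sixteenths span one quarter) = 8; a full sixteenth-note quintuplet (5 notes) (five quintuplet sixteenths span one quarter) = 8; quarter = 8; thirty-second note = 1; quarter rest = 8; a full eighth-note triplet (3 notes) (three triplet eighths span one quarter) = 8; thirty-second note = 1; eighth = 4; dotted half = 24; a full eighth-note quintuplet (5 notes) (five quintuplet eighths span one half) = 16; a full eighth-note quintuplet (5 notes) (five quintuplet eighths span one half) = 16; a full eighth-note triplet (3 notes) (three triplet eighths span one quarter) = 8; quarter rest = 8.
Altogether 8 + 8 + 8 + 1 + 8 + 8 + 1 + 4 + 24 + 16 + 16 + 8 + 8 = 118.
118 ÷ 24 = 4 complete bars with 22 left over.

4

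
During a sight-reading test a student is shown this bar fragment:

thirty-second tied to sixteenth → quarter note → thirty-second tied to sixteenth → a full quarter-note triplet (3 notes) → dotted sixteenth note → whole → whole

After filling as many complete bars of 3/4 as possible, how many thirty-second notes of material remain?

One bar of 3/4 = 24 thirty-second notes.
Convert each value to thirty-second notes: thirty-second tied to sixteenth (thirty-second + sixteenth) = 3; quarter note = 8; thirty-second tied to sixteenth (thirty-second + sixteenth) = 3; a full quarter-note triplet (3 notes) (three triplet quarters span one half) = 16; dotted sixteenth note = 3; whole = 32; whole = 32.
Total: 3 + 8 + 3 + 16 + 3 + 32 + 32 = 97.
97 ÷ 24 = 4 complete bars with 1 thirty-second note remaining.

1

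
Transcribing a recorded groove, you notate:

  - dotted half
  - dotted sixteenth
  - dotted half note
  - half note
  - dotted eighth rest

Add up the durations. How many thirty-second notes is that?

Convert each value to thirty-second notes: dotted half = 24; dotted sixteenth = 3; dotted half note = 24; half note = 16; dotted eighth rest = 6.
Adding: 24 + 3 + 24 + 16 + 6 = 73 thirty-second notes.

73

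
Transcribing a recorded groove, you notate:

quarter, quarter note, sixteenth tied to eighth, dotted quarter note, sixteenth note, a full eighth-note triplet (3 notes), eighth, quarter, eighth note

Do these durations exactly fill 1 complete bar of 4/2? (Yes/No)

No

One bar of 4/2 = 32 sixteenth notes.
Convert each value to sixteenth notes: quarter = 4; quarter note = 4; sixteenth tied to eighth (sixteenth + eighth) = 3; dotted quarter note = 6; sixteenth note = 1; a full eighth-note triplet (3 notes) (three triplet eighths span one quarter) = 4; eighth = 2; quarter = 4; eighth note = 2.
Adding: 4 + 4 + 3 + 6 + 1 + 4 + 2 + 4 + 2 = 30.
30 falls short of 32, so the answer is No.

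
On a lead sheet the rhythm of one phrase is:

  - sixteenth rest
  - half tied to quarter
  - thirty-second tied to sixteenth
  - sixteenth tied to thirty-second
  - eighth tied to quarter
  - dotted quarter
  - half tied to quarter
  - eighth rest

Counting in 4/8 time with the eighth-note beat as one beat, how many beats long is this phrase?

21

One eighth-note beat = 4 thirty-second notes.
Working in thirty-second notes: sixteenth rest = 2; half tied to quarter (half + quarter) = 24; thirty-second tied to sixteenth (thirty-second + sixteenth) = 3; sixteenth tied to thirty-second (sixteenth + thirty-second) = 3; eighth tied to quarter (eighth + quarter) = 12; dotted quarter = 12; half tied to quarter (half + quarter) = 24; eighth rest = 4.
Altogether 2 + 24 + 3 + 3 + 12 + 12 + 24 + 4 = 84.
84 ÷ 4 = 21 beats.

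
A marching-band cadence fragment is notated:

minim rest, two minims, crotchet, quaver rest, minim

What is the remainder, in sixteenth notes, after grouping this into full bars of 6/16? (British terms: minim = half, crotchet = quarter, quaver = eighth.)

One bar of 6/16 = 3 eighth notes.
Convert each value to eighth notes: minim rest = 4; minim = 4; minim = 4; crotchet = 2; quaver rest = 1; minim = 4.
Altogether 4 + 4 + 4 + 2 + 1 + 4 = 19.
19 ÷ 3 = 6 complete bars with 1 eighth note remaining = 2 sixteenth notes.

2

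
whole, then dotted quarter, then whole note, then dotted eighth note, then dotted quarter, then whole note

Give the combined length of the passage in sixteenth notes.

In sixteenth notes: whole = 16; dotted quarter = 6; whole note = 16; dotted eighth note = 3; dotted quarter = 6; whole note = 16.
Sum: 16 + 6 + 16 + 3 + 6 + 16 = 63 sixteenth notes.

63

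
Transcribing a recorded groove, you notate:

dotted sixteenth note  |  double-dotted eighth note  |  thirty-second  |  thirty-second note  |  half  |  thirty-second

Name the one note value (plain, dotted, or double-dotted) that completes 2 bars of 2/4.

2 bars of 2/4 = 32 thirty-second notes.
Express everything in thirty-second notes: dotted sixteenth note = 3; double-dotted eighth note = 7; thirty-second = 1; thirty-second note = 1; half = 16; thirty-second = 1.
Sum: 3 + 7 + 1 + 1 + 16 + 1 = 29.
Remaining: 32 − 29 = 3 thirty-second notes, which is a dotted sixteenth note.

dotted sixteenth note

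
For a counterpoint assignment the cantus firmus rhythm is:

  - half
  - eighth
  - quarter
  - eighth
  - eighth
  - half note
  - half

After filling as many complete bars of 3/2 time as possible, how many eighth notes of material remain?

One bar of 3/2 = 12 eighth notes.
Each duration in eighth notes: half = 4; eighth = 1; quarter = 2; eighth = 1; eighth = 1; half note = 4; half = 4.
Sum: 4 + 1 + 2 + 1 + 1 + 4 + 4 = 17.
17 ÷ 12 = 1 complete bar with 5 eighth notes remaining.

5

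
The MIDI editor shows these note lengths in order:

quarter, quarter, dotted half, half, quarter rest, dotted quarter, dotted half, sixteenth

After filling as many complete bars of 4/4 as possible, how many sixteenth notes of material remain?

One bar of 4/4 = 16 sixteenth notes.
Working in sixteenth notes: quarter = 4; quarter = 4; dotted half = 12; half = 8; quarter rest = 4; dotted quarter = 6; dotted half = 12; sixteenth = 1.
Adding: 4 + 4 + 12 + 8 + 4 + 6 + 12 + 1 = 51.
51 ÷ 16 = 3 complete bars with 3 sixteenth notes remaining.

3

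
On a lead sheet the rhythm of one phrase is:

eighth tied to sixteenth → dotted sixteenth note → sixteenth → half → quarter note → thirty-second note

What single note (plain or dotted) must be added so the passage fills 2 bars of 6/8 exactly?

2 bars of 6/8 = 48 thirty-second notes.
In thirty-second notes: eighth tied to sixteenth (eighth + sixteenth) = 6; dotted sixteenth note = 3; sixteenth = 2; half = 16; quarter note = 8; thirty-second note = 1.
Adding: 6 + 3 + 2 + 16 + 8 + 1 = 36.
Remaining: 48 − 36 = 12 thirty-second notes, which is a dotted quarter note.

dotted quarter note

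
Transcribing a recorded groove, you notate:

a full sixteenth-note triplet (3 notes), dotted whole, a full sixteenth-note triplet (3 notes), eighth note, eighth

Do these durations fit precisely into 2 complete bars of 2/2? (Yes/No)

One bar of 2/2 = 8 eighth notes, so 2 bars = 16.
Each duration in eighth notes: a full sixteenth-note triplet (3 notes) (three triplet sixteenths span one eighth) = 1; dotted whole = 12; a full sixteenth-note triplet (3 notes) (three triplet sixteenths span one eighth) = 1; eighth note = 1; eighth = 1.
Adding: 1 + 12 + 1 + 1 + 1 = 16.
16 equals 16, so the answer is Yes.

Yes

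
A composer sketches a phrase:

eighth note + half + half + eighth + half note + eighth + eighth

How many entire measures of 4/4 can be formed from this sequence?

One bar of 4/4 = 8 eighth notes.
Working in eighth notes: eighth note = 1; half = 4; half = 4; eighth = 1; half note = 4; eighth = 1; eighth = 1.
Altogether 1 + 4 + 4 + 1 + 4 + 1 + 1 = 16.
16 ÷ 8 = 2 complete bars with 0 left over.

2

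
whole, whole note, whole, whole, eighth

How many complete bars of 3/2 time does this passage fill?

One bar of 3/2 = 12 eighth notes.
Express everything in eighth notes: whole = 8; whole note = 8; whole = 8; whole = 8; eighth = 1.
Adding: 8 + 8 + 8 + 8 + 1 = 33.
33 ÷ 12 = 2 complete bars with 9 left over.

2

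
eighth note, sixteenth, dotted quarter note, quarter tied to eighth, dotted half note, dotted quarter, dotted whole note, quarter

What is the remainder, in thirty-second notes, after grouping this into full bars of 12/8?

One bar of 12/8 = 24 sixteenth notes.
Working in sixteenth notes: eighth note = 2; sixteenth = 1; dotted quarter note = 6; quarter tied to eighth (quarter + eighth) = 6; dotted half note = 12; dotted quarter = 6; dotted whole note = 24; quarter = 4.
Adding: 2 + 1 + 6 + 6 + 12 + 6 + 24 + 4 = 61.
61 ÷ 24 = 2 complete bars with 13 sixteenth notes remaining = 26 thirty-second notes.

26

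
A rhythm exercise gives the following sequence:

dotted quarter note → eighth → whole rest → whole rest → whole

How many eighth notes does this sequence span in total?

In eighth notes: dotted quarter note = 3; eighth = 1; whole rest = 8; whole rest = 8; whole = 8.
Total: 3 + 1 + 8 + 8 + 8 = 28 eighth notes.

28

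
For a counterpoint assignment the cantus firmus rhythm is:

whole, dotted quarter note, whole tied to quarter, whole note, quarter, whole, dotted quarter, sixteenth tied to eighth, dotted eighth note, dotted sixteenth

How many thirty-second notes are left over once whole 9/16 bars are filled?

3

One bar of 9/16 = 18 thirty-second notes.
Convert each value to thirty-second notes: whole = 32; dotted quarter note = 12; whole tied to quarter (whole + quarter) = 40; whole note = 32; quarter = 8; whole = 32; dotted quarter = 12; sixteenth tied to eighth (sixteenth + eighth) = 6; dotted eighth note = 6; dotted sixteenth = 3.
Total: 32 + 12 + 40 + 32 + 8 + 32 + 12 + 6 + 6 + 3 = 183.
183 ÷ 18 = 10 complete bars with 3 thirty-second notes remaining.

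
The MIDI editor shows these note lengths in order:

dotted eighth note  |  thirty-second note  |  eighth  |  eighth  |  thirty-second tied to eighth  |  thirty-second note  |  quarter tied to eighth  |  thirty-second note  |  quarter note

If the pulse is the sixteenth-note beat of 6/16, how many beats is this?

21

One sixteenth-note beat = 2 thirty-second notes.
Each duration in thirty-second notes: dotted eighth note = 6; thirty-second note = 1; eighth = 4; eighth = 4; thirty-second tied to eighth (thirty-second + eighth) = 5; thirty-second note = 1; quarter tied to eighth (quarter + eighth) = 12; thirty-second note = 1; quarter note = 8.
Adding: 6 + 1 + 4 + 4 + 5 + 1 + 12 + 1 + 8 = 42.
42 ÷ 2 = 21 beats.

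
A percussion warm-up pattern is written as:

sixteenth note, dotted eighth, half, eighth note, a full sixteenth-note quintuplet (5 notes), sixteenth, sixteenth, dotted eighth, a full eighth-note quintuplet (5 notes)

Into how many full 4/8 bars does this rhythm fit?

3

One bar of 4/8 = 8 sixteenth notes.
Express everything in sixteenth notes: sixteenth note = 1; dotted eighth = 3; half = 8; eighth note = 2; a full sixteenth-note quintuplet (5 notes) (five quintuplet sixteenths span one quarter) = 4; sixteenth = 1; sixteenth = 1; dotted eighth = 3; a full eighth-note quintuplet (5 notes) (five quintuplet eighths span one half) = 8.
Sum: 1 + 3 + 8 + 2 + 4 + 1 + 1 + 3 + 8 = 31.
31 ÷ 8 = 3 complete bars with 7 left over.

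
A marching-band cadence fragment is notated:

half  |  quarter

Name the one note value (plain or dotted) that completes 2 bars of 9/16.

2 bars of 9/16 = 18 sixteenth notes.
Working in sixteenth notes: half = 8; quarter = 4.
Adding: 8 + 4 = 12.
Remaining: 18 − 12 = 6 sixteenth notes, which is a dotted quarter note.

dotted quarter note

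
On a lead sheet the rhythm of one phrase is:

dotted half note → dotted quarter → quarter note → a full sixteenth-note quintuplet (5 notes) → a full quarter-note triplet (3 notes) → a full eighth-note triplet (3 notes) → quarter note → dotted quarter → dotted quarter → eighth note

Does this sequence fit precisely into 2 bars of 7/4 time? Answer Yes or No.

Yes

One bar of 7/4 = 14 eighth notes, so 2 bars = 28.
Each duration in eighth notes: dotted half note = 6; dotted quarter = 3; quarter note = 2; a full sixteenth-note quintuplet (5 notes) (five quintuplet sixteenths span one quarter) = 2; a full quarter-note triplet (3 notes) (three triplet quarters span one half) = 4; a full eighth-note triplet (3 notes) (three triplet eighths span one quarter) = 2; quarter note = 2; dotted quarter = 3; dotted quarter = 3; eighth note = 1.
Adding: 6 + 3 + 2 + 2 + 4 + 2 + 2 + 3 + 3 + 1 = 28.
28 equals 28, so the answer is Yes.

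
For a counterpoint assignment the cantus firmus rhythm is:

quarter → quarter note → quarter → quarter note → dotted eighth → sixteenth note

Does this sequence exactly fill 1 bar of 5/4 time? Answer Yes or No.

Yes

One bar of 5/4 = 20 sixteenth notes.
Working in sixteenth notes: quarter = 4; quarter note = 4; quarter = 4; quarter note = 4; dotted eighth = 3; sixteenth note = 1.
Total: 4 + 4 + 4 + 4 + 3 + 1 = 20.
20 equals 20, so the answer is Yes.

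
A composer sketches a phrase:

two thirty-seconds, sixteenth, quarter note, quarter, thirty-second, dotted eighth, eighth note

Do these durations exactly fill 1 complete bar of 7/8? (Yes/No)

No

One bar of 7/8 = 28 thirty-second notes.
Each duration in thirty-second notes: thirty-second = 1; thirty-second = 1; sixteenth = 2; quarter note = 8; quarter = 8; thirty-second = 1; dotted eighth = 6; eighth note = 4.
Adding: 1 + 1 + 2 + 8 + 8 + 1 + 6 + 4 = 31.
31 exceeds 28, so the answer is No.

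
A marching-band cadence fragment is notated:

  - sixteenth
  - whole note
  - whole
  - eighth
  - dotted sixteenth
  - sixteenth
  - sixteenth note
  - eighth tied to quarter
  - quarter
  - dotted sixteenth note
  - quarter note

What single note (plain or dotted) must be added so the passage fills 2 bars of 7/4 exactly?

2 bars of 7/4 = 112 thirty-second notes.
Convert each value to thirty-second notes: sixteenth = 2; whole note = 32; whole = 32; eighth = 4; dotted sixteenth = 3; sixteenth = 2; sixteenth note = 2; eighth tied to quarter (eighth + quarter) = 12; quarter = 8; dotted sixteenth note = 3; quarter note = 8.
Sum: 2 + 32 + 32 + 4 + 3 + 2 + 2 + 12 + 8 + 3 + 8 = 108.
Remaining: 112 − 108 = 4 thirty-second notes, which is a eighth note.

eighth note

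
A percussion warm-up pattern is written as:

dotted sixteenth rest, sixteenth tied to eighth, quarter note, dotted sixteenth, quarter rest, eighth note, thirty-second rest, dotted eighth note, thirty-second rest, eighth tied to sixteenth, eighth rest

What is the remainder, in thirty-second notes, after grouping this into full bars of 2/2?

One bar of 2/2 = 32 thirty-second notes.
In thirty-second notes: dotted sixteenth rest = 3; sixteenth tied to eighth (sixteenth + eighth) = 6; quarter note = 8; dotted sixteenth = 3; quarter rest = 8; eighth note = 4; thirty-second rest = 1; dotted eighth note = 6; thirty-second rest = 1; eighth tied to sixteenth (eighth + sixteenth) = 6; eighth rest = 4.
Adding: 3 + 6 + 8 + 3 + 8 + 4 + 1 + 6 + 1 + 6 + 4 = 50.
50 ÷ 32 = 1 complete bar with 18 thirty-second notes remaining.

18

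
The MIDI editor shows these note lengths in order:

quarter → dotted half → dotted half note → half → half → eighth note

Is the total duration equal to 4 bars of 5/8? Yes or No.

No

One bar of 5/8 = 5 eighth notes, so 4 bars = 20.
Express everything in eighth notes: quarter = 2; dotted half = 6; dotted half note = 6; half = 4; half = 4; eighth note = 1.
Altogether 2 + 6 + 6 + 4 + 4 + 1 = 23.
23 exceeds 20, so the answer is No.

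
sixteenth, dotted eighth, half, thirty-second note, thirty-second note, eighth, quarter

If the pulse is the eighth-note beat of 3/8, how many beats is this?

9.5

One eighth-note beat = 4 thirty-second notes.
In thirty-second notes: sixteenth = 2; dotted eighth = 6; half = 16; thirty-second note = 1; thirty-second note = 1; eighth = 4; quarter = 8.
Total: 2 + 6 + 16 + 1 + 1 + 4 + 8 = 38.
38 ÷ 4 = 9.5 beats.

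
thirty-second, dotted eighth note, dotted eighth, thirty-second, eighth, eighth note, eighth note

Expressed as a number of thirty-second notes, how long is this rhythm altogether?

26

Each duration in thirty-second notes: thirty-second = 1; dotted eighth note = 6; dotted eighth = 6; thirty-second = 1; eighth = 4; eighth note = 4; eighth note = 4.
Adding: 1 + 6 + 6 + 1 + 4 + 4 + 4 = 26 thirty-second notes.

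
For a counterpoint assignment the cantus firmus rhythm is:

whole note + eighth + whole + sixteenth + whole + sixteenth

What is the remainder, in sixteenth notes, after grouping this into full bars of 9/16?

One bar of 9/16 = 9 sixteenth notes.
Each duration in sixteenth notes: whole note = 16; eighth = 2; whole = 16; sixteenth = 1; whole = 16; sixteenth = 1.
Altogether 16 + 2 + 16 + 1 + 16 + 1 = 52.
52 ÷ 9 = 5 complete bars with 7 sixteenth notes remaining.

7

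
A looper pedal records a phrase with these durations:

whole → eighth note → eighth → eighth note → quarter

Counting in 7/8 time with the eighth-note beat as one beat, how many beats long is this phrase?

13

One eighth-note beat = 2 sixteenth notes.
In sixteenth notes: whole = 16; eighth note = 2; eighth = 2; eighth note = 2; quarter = 4.
Adding: 16 + 2 + 2 + 2 + 4 = 26.
26 ÷ 2 = 13 beats.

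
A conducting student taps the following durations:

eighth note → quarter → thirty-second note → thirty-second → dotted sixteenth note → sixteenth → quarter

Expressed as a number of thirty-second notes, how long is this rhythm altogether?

27

Convert each value to thirty-second notes: eighth note = 4; quarter = 8; thirty-second note = 1; thirty-second = 1; dotted sixteenth note = 3; sixteenth = 2; quarter = 8.
Adding: 4 + 8 + 1 + 1 + 3 + 2 + 8 = 27 thirty-second notes.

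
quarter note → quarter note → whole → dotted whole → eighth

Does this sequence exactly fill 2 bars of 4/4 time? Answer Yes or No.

One bar of 4/4 = 8 eighth notes, so 2 bars = 16.
Express everything in eighth notes: quarter note = 2; quarter note = 2; whole = 8; dotted whole = 12; eighth = 1.
Altogether 2 + 2 + 8 + 12 + 1 = 25.
25 exceeds 16, so the answer is No.

No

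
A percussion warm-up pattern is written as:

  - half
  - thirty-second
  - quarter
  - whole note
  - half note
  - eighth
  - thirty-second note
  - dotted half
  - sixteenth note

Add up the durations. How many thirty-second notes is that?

Convert each value to thirty-second notes: half = 16; thirty-second = 1; quarter = 8; whole note = 32; half note = 16; eighth = 4; thirty-second note = 1; dotted half = 24; sixteenth note = 2.
Altogether 16 + 1 + 8 + 32 + 16 + 4 + 1 + 24 + 2 = 104 thirty-second notes.

104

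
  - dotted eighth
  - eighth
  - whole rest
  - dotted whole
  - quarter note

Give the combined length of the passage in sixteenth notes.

49

Each duration in sixteenth notes: dotted eighth = 3; eighth = 2; whole rest = 16; dotted whole = 24; quarter note = 4.
Total: 3 + 2 + 16 + 24 + 4 = 49 sixteenth notes.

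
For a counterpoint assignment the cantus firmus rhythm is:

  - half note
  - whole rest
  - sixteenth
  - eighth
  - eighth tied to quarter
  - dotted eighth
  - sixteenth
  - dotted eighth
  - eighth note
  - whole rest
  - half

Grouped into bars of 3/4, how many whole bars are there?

One bar of 3/4 = 12 sixteenth notes.
Working in sixteenth notes: half note = 8; whole rest = 16; sixteenth = 1; eighth = 2; eighth tied to quarter (eighth + quarter) = 6; dotted eighth = 3; sixteenth = 1; dotted eighth = 3; eighth note = 2; whole rest = 16; half = 8.
Altogether 8 + 16 + 1 + 2 + 6 + 3 + 1 + 3 + 2 + 16 + 8 = 66.
66 ÷ 12 = 5 complete bars with 6 left over.

5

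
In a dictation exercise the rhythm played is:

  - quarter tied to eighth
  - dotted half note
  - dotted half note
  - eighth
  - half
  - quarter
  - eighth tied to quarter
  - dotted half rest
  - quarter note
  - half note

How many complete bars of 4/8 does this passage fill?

9

One bar of 4/8 = 4 eighth notes.
In eighth notes: quarter tied to eighth (quarter + eighth) = 3; dotted half note = 6; dotted half note = 6; eighth = 1; half = 4; quarter = 2; eighth tied to quarter (eighth + quarter) = 3; dotted half rest = 6; quarter note = 2; half note = 4.
Total: 3 + 6 + 6 + 1 + 4 + 2 + 3 + 6 + 2 + 4 = 37.
37 ÷ 4 = 9 complete bars with 1 left over.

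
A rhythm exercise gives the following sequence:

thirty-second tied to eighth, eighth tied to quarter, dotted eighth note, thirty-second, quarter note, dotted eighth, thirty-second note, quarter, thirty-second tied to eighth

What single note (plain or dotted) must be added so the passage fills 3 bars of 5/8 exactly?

3 bars of 5/8 = 60 thirty-second notes.
Express everything in thirty-second notes: thirty-second tied to eighth (thirty-second + eighth) = 5; eighth tied to quarter (eighth + quarter) = 12; dotted eighth note = 6; thirty-second = 1; quarter note = 8; dotted eighth = 6; thirty-second note = 1; quarter = 8; thirty-second tied to eighth (thirty-second + eighth) = 5.
Total: 5 + 12 + 6 + 1 + 8 + 6 + 1 + 8 + 5 = 52.
Remaining: 60 − 52 = 8 thirty-second notes, which is a quarter note.

quarter note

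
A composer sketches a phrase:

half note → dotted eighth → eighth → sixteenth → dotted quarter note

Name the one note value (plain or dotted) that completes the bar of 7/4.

half note

The bar of 7/4 = 28 sixteenth notes.
Working in sixteenth notes: half note = 8; dotted eighth = 3; eighth = 2; sixteenth = 1; dotted quarter note = 6.
Sum: 8 + 3 + 2 + 1 + 6 = 20.
Remaining: 28 − 20 = 8 sixteenth notes, which is a half note.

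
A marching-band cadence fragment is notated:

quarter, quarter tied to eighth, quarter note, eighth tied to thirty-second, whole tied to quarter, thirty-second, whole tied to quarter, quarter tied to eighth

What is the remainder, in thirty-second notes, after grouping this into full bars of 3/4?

One bar of 3/4 = 24 thirty-second notes.
Each duration in thirty-second notes: quarter = 8; quarter tied to eighth (quarter + eighth) = 12; quarter note = 8; eighth tied to thirty-second (eighth + thirty-second) = 5; whole tied to quarter (whole + quarter) = 40; thirty-second = 1; whole tied to quarter (whole + quarter) = 40; quarter tied to eighth (quarter + eighth) = 12.
Altogether 8 + 12 + 8 + 5 + 40 + 1 + 40 + 12 = 126.
126 ÷ 24 = 5 complete bars with 6 thirty-second notes remaining.

6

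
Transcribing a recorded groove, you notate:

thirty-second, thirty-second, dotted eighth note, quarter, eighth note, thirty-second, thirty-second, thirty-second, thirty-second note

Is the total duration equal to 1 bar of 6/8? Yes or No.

One bar of 6/8 = 24 thirty-second notes.
Each duration in thirty-second notes: thirty-second = 1; thirty-second = 1; dotted eighth note = 6; quarter = 8; eighth note = 4; thirty-second = 1; thirty-second = 1; thirty-second = 1; thirty-second note = 1.
Total: 1 + 1 + 6 + 8 + 4 + 1 + 1 + 1 + 1 = 24.
24 equals 24, so the answer is Yes.

Yes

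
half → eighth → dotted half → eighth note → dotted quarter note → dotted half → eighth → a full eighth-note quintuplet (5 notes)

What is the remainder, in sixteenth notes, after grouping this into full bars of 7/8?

10

One bar of 7/8 = 7 eighth notes.
In eighth notes: half = 4; eighth = 1; dotted half = 6; eighth note = 1; dotted quarter note = 3; dotted half = 6; eighth = 1; a full eighth-note quintuplet (5 notes) (five quintuplet eighths span one half) = 4.
Altogether 4 + 1 + 6 + 1 + 3 + 6 + 1 + 4 = 26.
26 ÷ 7 = 3 complete bars with 5 eighth notes remaining = 10 sixteenth notes.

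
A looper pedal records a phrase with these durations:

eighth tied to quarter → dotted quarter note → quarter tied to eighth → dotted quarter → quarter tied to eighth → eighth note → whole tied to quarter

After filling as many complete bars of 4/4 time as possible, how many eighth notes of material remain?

One bar of 4/4 = 8 eighth notes.
Working in eighth notes: eighth tied to quarter (eighth + quarter) = 3; dotted quarter note = 3; quarter tied to eighth (quarter + eighth) = 3; dotted quarter = 3; quarter tied to eighth (quarter + eighth) = 3; eighth note = 1; whole tied to quarter (whole + quarter) = 10.
Adding: 3 + 3 + 3 + 3 + 3 + 1 + 10 = 26.
26 ÷ 8 = 3 complete bars with 2 eighth notes remaining.

2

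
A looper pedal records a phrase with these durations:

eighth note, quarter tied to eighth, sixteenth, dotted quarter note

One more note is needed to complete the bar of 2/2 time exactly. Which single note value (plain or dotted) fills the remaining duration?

The bar of 2/2 = 16 sixteenth notes.
Working in sixteenth notes: eighth note = 2; quarter tied to eighth (quarter + eighth) = 6; sixteenth = 1; dotted quarter note = 6.
Total: 2 + 6 + 1 + 6 = 15.
Remaining: 16 − 15 = 1 sixteenth note, which is a sixteenth note.

sixteenth note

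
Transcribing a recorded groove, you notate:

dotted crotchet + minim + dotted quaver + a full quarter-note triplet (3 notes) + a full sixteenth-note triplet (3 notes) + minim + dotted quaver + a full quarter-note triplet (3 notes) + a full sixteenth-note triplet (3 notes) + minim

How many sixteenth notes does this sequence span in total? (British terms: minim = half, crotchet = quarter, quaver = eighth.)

56

Express everything in sixteenth notes: dotted crotchet = 6; minim = 8; dotted quaver = 3; a full quarter-note triplet (3 notes) (three triplet quarters span one half) = 8; a full sixteenth-note triplet (3 notes) (three triplet sixteenths span one eighth) = 2; minim = 8; dotted quaver = 3; a full quarter-note triplet (3 notes) (three triplet quarters span one half) = 8; a full sixteenth-note triplet (3 notes) (three triplet sixteenths span one eighth) = 2; minim = 8.
Adding: 6 + 8 + 3 + 8 + 2 + 8 + 3 + 8 + 2 + 8 = 56 sixteenth notes.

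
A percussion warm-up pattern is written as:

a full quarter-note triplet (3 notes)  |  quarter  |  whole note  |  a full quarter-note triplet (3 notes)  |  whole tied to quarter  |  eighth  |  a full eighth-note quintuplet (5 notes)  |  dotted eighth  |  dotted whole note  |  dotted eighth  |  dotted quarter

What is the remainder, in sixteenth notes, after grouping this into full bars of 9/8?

12

One bar of 9/8 = 18 sixteenth notes.
Convert each value to sixteenth notes: a full quarter-note triplet (3 notes) (three triplet quarters span one half) = 8; quarter = 4; whole note = 16; a full quarter-note triplet (3 notes) (three triplet quarters span one half) = 8; whole tied to quarter (whole + quarter) = 20; eighth = 2; a full eighth-note quintuplet (5 notes) (five quintuplet eighths span one half) = 8; dotted eighth = 3; dotted whole note = 24; dotted eighth = 3; dotted quarter = 6.
Adding: 8 + 4 + 16 + 8 + 20 + 2 + 8 + 3 + 24 + 3 + 6 = 102.
102 ÷ 18 = 5 complete bars with 12 sixteenth notes remaining.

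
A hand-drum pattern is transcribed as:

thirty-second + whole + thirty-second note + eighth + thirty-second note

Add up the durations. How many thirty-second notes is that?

In thirty-second notes: thirty-second = 1; whole = 32; thirty-second note = 1; eighth = 4; thirty-second note = 1.
Adding: 1 + 32 + 1 + 4 + 1 = 39 thirty-second notes.

39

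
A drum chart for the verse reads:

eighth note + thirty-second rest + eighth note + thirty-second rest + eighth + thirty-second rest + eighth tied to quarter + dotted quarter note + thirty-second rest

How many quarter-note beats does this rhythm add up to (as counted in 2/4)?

One quarter-note beat = 8 thirty-second notes.
Convert each value to thirty-second notes: eighth note = 4; thirty-second rest = 1; eighth note = 4; thirty-second rest = 1; eighth = 4; thirty-second rest = 1; eighth tied to quarter (eighth + quarter) = 12; dotted quarter note = 12; thirty-second rest = 1.
Adding: 4 + 1 + 4 + 1 + 4 + 1 + 12 + 12 + 1 = 40.
40 ÷ 8 = 5 beats.

5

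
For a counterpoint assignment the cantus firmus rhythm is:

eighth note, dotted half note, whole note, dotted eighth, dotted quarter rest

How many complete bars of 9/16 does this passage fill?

4

One bar of 9/16 = 9 sixteenth notes.
Working in sixteenth notes: eighth note = 2; dotted half note = 12; whole note = 16; dotted eighth = 3; dotted quarter rest = 6.
Sum: 2 + 12 + 16 + 3 + 6 = 39.
39 ÷ 9 = 4 complete bars with 3 left over.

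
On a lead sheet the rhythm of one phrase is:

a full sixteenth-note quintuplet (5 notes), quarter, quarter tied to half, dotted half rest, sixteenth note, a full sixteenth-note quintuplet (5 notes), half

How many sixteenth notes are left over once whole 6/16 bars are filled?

3

One bar of 6/16 = 6 sixteenth notes.
In sixteenth notes: a full sixteenth-note quintuplet (5 notes) (five quintuplet sixteenths span one quarter) = 4; quarter = 4; quarter tied to half (quarter + half) = 12; dotted half rest = 12; sixteenth note = 1; a full sixteenth-note quintuplet (5 notes) (five quintuplet sixteenths span one quarter) = 4; half = 8.
Total: 4 + 4 + 12 + 12 + 1 + 4 + 8 = 45.
45 ÷ 6 = 7 complete bars with 3 sixteenth notes remaining.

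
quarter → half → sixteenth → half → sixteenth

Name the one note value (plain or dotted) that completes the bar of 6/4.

The bar of 6/4 = 24 sixteenth notes.
Express everything in sixteenth notes: quarter = 4; half = 8; sixteenth = 1; half = 8; sixteenth = 1.
Sum: 4 + 8 + 1 + 8 + 1 = 22.
Remaining: 24 − 22 = 2 sixteenth notes, which is a eighth note.

eighth note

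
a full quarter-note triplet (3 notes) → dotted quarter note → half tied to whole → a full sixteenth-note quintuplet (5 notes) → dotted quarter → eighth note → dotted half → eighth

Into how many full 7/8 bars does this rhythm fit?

One bar of 7/8 = 7 eighth notes.
Express everything in eighth notes: a full quarter-note triplet (3 notes) (three triplet quarters span one half) = 4; dotted quarter note = 3; half tied to whole (half + whole) = 12; a full sixteenth-note quintuplet (5 notes) (five quintuplet sixteenths span one quarter) = 2; dotted quarter = 3; eighth note = 1; dotted half = 6; eighth = 1.
Sum: 4 + 3 + 12 + 2 + 3 + 1 + 6 + 1 = 32.
32 ÷ 7 = 4 complete bars with 4 left over.

4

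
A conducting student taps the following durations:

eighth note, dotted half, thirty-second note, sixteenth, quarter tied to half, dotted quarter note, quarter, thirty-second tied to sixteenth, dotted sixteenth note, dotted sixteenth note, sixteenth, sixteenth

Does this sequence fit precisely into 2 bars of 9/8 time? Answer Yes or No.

One bar of 9/8 = 36 thirty-second notes, so 2 bars = 72.
Convert each value to thirty-second notes: eighth note = 4; dotted half = 24; thirty-second note = 1; sixteenth = 2; quarter tied to half (quarter + half) = 24; dotted quarter note = 12; quarter = 8; thirty-second tied to sixteenth (thirty-second + sixteenth) = 3; dotted sixteenth note = 3; dotted sixteenth note = 3; sixteenth = 2; sixteenth = 2.
Adding: 4 + 24 + 1 + 2 + 24 + 12 + 8 + 3 + 3 + 3 + 2 + 2 = 88.
88 exceeds 72, so the answer is No.

No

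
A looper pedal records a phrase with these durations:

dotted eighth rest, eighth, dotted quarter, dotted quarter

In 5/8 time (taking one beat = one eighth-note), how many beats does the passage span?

One eighth-note beat = 2 sixteenth notes.
Working in sixteenth notes: dotted eighth rest = 3; eighth = 2; dotted quarter = 6; dotted quarter = 6.
Sum: 3 + 2 + 6 + 6 = 17.
17 ÷ 2 = 8.5 beats.

8.5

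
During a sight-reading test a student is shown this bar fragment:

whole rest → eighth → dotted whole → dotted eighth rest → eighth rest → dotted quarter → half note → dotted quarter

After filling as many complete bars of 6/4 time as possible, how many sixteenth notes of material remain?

19

One bar of 6/4 = 24 sixteenth notes.
Express everything in sixteenth notes: whole rest = 16; eighth = 2; dotted whole = 24; dotted eighth rest = 3; eighth rest = 2; dotted quarter = 6; half note = 8; dotted quarter = 6.
Altogether 16 + 2 + 24 + 3 + 2 + 6 + 8 + 6 = 67.
67 ÷ 24 = 2 complete bars with 19 sixteenth notes remaining.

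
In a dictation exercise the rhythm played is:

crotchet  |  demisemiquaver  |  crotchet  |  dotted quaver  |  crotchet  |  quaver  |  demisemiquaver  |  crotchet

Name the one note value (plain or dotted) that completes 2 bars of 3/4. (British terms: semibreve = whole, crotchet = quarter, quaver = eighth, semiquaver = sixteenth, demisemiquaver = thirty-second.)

2 bars of 3/4 = 48 thirty-second notes.
Convert each value to thirty-second notes: crotchet = 8; demisemiquaver = 1; crotchet = 8; dotted quaver = 6; crotchet = 8; quaver = 4; demisemiquaver = 1; crotchet = 8.
Adding: 8 + 1 + 8 + 6 + 8 + 4 + 1 + 8 = 44.
Remaining: 48 − 44 = 4 thirty-second notes, which is a eighth note.

eighth note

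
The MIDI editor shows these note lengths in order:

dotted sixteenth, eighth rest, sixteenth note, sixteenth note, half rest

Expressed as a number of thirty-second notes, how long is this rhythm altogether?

Each duration in thirty-second notes: dotted sixteenth = 3; eighth rest = 4; sixteenth note = 2; sixteenth note = 2; half rest = 16.
Sum: 3 + 4 + 2 + 2 + 16 = 27 thirty-second notes.

27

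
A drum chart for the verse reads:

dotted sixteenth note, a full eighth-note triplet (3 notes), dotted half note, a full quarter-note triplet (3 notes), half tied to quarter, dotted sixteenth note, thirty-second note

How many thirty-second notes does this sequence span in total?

Convert each value to thirty-second notes: dotted sixteenth note = 3; a full eighth-note triplet (3 notes) (three triplet eighths span one quarter) = 8; dotted half note = 24; a full quarter-note triplet (3 notes) (three triplet quarters span one half) = 16; half tied to quarter (half + quarter) = 24; dotted sixteenth note = 3; thirty-second note = 1.
Adding: 3 + 8 + 24 + 16 + 24 + 3 + 1 = 79 thirty-second notes.

79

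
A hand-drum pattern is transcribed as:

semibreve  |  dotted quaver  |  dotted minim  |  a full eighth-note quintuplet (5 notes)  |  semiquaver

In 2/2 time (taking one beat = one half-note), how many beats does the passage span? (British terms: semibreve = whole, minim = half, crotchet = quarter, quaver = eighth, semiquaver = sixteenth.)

One half-note beat = 8 sixteenth notes.
Express everything in sixteenth notes: semibreve = 16; dotted quaver = 3; dotted minim = 12; a full eighth-note quintuplet (5 notes) (five quintuplet eighths span one half) = 8; semiquaver = 1.
Altogether 16 + 3 + 12 + 8 + 1 = 40.
40 ÷ 8 = 5 beats.

5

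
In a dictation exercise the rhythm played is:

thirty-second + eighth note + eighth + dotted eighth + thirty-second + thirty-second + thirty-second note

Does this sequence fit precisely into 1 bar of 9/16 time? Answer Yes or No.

One bar of 9/16 = 18 thirty-second notes.
Each duration in thirty-second notes: thirty-second = 1; eighth note = 4; eighth = 4; dotted eighth = 6; thirty-second = 1; thirty-second = 1; thirty-second note = 1.
Adding: 1 + 4 + 4 + 6 + 1 + 1 + 1 = 18.
18 equals 18, so the answer is Yes.

Yes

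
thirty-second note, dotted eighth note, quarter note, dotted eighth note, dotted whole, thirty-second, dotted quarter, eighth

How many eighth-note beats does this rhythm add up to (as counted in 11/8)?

One eighth-note beat = 4 thirty-second notes.
Each duration in thirty-second notes: thirty-second note = 1; dotted eighth note = 6; quarter note = 8; dotted eighth note = 6; dotted whole = 48; thirty-second = 1; dotted quarter = 12; eighth = 4.
Altogether 1 + 6 + 8 + 6 + 48 + 1 + 12 + 4 = 86.
86 ÷ 4 = 21.5 beats.

21.5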